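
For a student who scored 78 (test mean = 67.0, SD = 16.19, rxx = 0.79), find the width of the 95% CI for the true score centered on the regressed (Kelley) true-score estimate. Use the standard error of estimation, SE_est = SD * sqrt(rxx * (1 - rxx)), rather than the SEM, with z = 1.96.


True score estimate = 0.79*78 + 0.21*67.0 = 75.69
SE_est = SD * sqrt(rxx * (1 - rxx)) = 16.19 * sqrt(0.79 * 0.21) = 16.19 * sqrt(0.1659) = 6.59432
CI = T_est +/- z * SE_est, so width = 2 * z * SE_est = 2 * 1.96 * 6.59432
Width = 25.8497

25.8497


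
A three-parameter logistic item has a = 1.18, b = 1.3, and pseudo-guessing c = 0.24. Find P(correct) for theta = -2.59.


logit = 1.18*(-2.59 - 1.3) = -4.5902
P* = 1/(1 + exp(--4.5902)) = 0.01
P = 0.24 + (1 - 0.24) * 0.01
P = 0.2476

0.2476


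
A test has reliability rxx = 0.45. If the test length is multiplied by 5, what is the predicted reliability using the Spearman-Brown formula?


r_new = (n * rxx) / (1 + (n-1) * rxx)
r_new = (5 * 0.45) / (1 + 4 * 0.45)
r_new = 2.25 / 2.8
r_new = 0.8036

0.8036


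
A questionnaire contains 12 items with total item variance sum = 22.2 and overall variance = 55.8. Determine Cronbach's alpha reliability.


alpha = (k/(k-1)) * (1 - sum(si^2)/s_total^2)
= (12/11) * (1 - 22.2/55.8)
alpha = 0.6569

0.6569


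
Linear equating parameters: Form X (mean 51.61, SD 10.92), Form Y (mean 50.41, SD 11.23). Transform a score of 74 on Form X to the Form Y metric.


slope = SD_Y / SD_X = 11.23 / 10.92 ~ 1.0284
intercept = mean_Y - slope * mean_X = 50.41 - (11.23 / 10.92) * 51.61 ~ -2.6651
Y = slope * X + intercept. To avoid rounding drift from the rounded slope/intercept, evaluate the equivalent form Y = mean_Y + SD_Y * (X - mean_X) / SD_X at full precision:
Y = 50.41 + 11.23 * (74 - 51.61) / 10.92
Y = 50.41 + 11.23 * 22.39 / 10.92
Y = 50.41 + 251.4397 / 10.92
Y = 50.41 + 23.0256
Y = 73.4356

73.4356


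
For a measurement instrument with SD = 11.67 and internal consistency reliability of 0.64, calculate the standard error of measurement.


SEM = SD * sqrt(1 - rxx)
SEM = 11.67 * sqrt(1 - 0.64)
SEM = 11.67 * sqrt(0.36) = 11.67 * 0.6
SEM = 7.002

7.002


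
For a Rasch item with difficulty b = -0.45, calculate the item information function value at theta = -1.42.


P = 1/(1+exp(-(-1.42--0.45))) = 0.2749
I = P*(1-P) = 0.2749 * 0.7251
I = 0.1993

0.1993


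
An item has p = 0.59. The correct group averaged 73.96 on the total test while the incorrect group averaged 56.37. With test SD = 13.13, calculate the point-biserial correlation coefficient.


q = 1 - p = 0.41
rpb = ((M1 - M0) / SD) * sqrt(p * q)
rpb = ((73.96 - 56.37) / 13.13) * sqrt(0.59 * 0.41)
rpb = 0.6589

0.6589


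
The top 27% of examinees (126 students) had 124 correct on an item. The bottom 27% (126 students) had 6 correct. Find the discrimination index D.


p_upper = 124/126 = 0.9841
p_lower = 6/126 = 0.0476
D = 0.9841 - 0.0476 = 0.9365

0.9365


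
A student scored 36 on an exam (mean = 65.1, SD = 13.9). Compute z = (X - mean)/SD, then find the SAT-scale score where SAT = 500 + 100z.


z = (X - mean) / SD = (36 - 65.1) / 13.9
z = -29.1 / 13.9
z = -2.0935
SAT-scale = SAT = 500 + 100z
Carry z at full precision (z = -29.1 / 13.9) into the conversion:
SAT-scale = 500 + 100 * (-29.1 / 13.9) = 500 + -2910 / 13.9
SAT-scale = 500 + -209.3525
SAT-scale = 290.6475

290.6475


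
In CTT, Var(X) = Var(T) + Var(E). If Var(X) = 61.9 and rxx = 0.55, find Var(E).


var_true = rxx * var_obs = 0.55 * 61.9 = 34.045
var_error = var_obs - var_true
var_error = 61.9 - 34.045
var_error = 27.855

27.855


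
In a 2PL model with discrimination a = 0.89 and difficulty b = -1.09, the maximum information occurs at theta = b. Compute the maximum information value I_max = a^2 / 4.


For 2PL, max info at theta = b = -1.09
I_max = a^2 / 4 = 0.89^2 / 4
= 0.7921 / 4
I_max = 0.198

0.198


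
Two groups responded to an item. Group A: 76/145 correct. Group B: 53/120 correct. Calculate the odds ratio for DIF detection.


Odds_A = 76/69 = 1.1014
Odds_B = 53/67 = 0.791
OR = Odds_A / Odds_B = 1.1014 / 0.791
Exactly, OR = (76 * 67) / (69 * 53) = 5092 / 3657
OR = 1.3924

1.3924


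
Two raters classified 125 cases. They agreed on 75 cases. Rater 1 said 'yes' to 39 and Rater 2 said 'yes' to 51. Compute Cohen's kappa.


P_o = 75/125 = 0.6
P_e = (39*51 + 86*74) / 15625 = 0.534592
kappa = (P_o - P_e) / (1 - P_e)
kappa = (0.6 - 0.534592) / (1 - 0.534592)
kappa = 0.1405

0.1405


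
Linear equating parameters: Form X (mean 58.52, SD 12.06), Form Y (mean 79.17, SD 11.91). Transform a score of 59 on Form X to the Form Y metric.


slope = SD_Y / SD_X = 11.91 / 12.06 ~ 0.9876
intercept = mean_Y - slope * mean_X = 79.17 - (11.91 / 12.06) * 58.52 ~ 21.3779
Y = slope * X + intercept. To avoid rounding drift from the rounded slope/intercept, evaluate the equivalent form Y = mean_Y + SD_Y * (X - mean_X) / SD_X at full precision:
Y = 79.17 + 11.91 * (59 - 58.52) / 12.06
Y = 79.17 + 11.91 * 0.48 / 12.06
Y = 79.17 + 5.7168 / 12.06
Y = 79.17 + 0.474
Y = 79.644

79.644


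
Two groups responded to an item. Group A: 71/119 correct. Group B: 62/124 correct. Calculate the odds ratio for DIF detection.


Odds_A = 71/48 = 1.4792
Odds_B = 62/62 = 1.0
OR = Odds_A / Odds_B = 1.4792 / 1.0
Exactly, OR = (71 * 62) / (48 * 62) = 4402 / 2976
OR = 1.4792

1.4792


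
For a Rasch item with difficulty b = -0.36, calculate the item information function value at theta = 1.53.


P = 1/(1+exp(-(1.53--0.36))) = 0.8688
I = P*(1-P) = 0.8688 * 0.1312
I = 0.114

0.114


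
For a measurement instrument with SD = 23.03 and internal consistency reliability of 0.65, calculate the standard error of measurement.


SEM = SD * sqrt(1 - rxx)
SEM = 23.03 * sqrt(1 - 0.65)
SEM = 23.03 * sqrt(0.35) = 23.03 * 0.591608
SEM = 13.6247

13.6247


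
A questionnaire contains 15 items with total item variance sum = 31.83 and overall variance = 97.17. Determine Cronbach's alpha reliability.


alpha = (k/(k-1)) * (1 - sum(si^2)/s_total^2)
= (15/14) * (1 - 31.83/97.17)
alpha = 0.7205

0.7205


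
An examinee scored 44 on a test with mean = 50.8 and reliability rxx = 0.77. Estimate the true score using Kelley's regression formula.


T_est = rxx * X + (1 - rxx) * mean
T_est = 0.77 * 44 + 0.23 * 50.8
T_est = 33.88 + 11.684
T_est = 45.564

45.564


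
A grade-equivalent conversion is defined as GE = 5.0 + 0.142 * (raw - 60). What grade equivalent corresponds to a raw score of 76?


raw - median = 76 - 60 = 16
slope * diff = 0.142 * 16 = 2.272
GE = 5.0 + 2.272
GE = 7.272

7.272


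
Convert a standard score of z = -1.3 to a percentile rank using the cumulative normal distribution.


CDF(z) = 0.5 * (1 + erf(z/sqrt(2)))
erf(-0.9192) = -0.8064
CDF = 0.0968
Percentile rank = 0.0968 * 100 = 9.68

9.68


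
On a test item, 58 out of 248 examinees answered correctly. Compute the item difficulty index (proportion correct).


Item difficulty p = number correct / total examinees
p = 58 / 248
p = 0.2339

0.2339


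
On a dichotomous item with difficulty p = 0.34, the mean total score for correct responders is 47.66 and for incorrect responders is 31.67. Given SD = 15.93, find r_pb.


q = 1 - p = 0.66
rpb = ((M1 - M0) / SD) * sqrt(p * q)
rpb = ((47.66 - 31.67) / 15.93) * sqrt(0.34 * 0.66)
rpb = 0.4755

0.4755


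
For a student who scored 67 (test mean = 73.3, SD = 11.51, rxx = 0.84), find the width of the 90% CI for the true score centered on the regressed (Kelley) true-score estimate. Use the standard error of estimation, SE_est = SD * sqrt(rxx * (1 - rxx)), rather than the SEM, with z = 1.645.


True score estimate = 0.84*67 + 0.16*73.3 = 68.008
SE_est = SD * sqrt(rxx * (1 - rxx)) = 11.51 * sqrt(0.84 * 0.16) = 11.51 * sqrt(0.1344) = 4.219636
CI = T_est +/- z * SE_est, so width = 2 * z * SE_est = 2 * 1.645 * 4.219636
Width = 13.8826

13.8826


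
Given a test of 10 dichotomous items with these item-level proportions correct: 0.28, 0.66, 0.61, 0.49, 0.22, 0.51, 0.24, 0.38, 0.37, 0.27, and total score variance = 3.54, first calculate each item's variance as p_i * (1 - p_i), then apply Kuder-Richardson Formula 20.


For each item, compute p_i * q_i:
  Item 1: 0.28 * 0.72 = 0.2016
  Item 2: 0.66 * 0.34 = 0.2244
  Item 3: 0.61 * 0.39 = 0.2379
  Item 4: 0.49 * 0.51 = 0.2499
  Item 5: 0.22 * 0.78 = 0.1716
  Item 6: 0.51 * 0.49 = 0.2499
  Item 7: 0.24 * 0.76 = 0.1824
  Item 8: 0.38 * 0.62 = 0.2356
  Item 9: 0.37 * 0.63 = 0.2331
  Item 10: 0.27 * 0.73 = 0.1971
Sum(p_i * q_i) = 0.2016 + 0.2244 + 0.2379 + 0.2499 + 0.1716 + 0.2499 + 0.1824 + 0.2356 + 0.2331 + 0.1971 = 2.1835
KR-20 = (k/(k-1)) * (1 - Sum(p_i*q_i) / Var_total)
= (10/9) * (1 - 2.1835/3.54)
= 1.1111 * 0.3832
KR-20 = 0.4258

0.4258


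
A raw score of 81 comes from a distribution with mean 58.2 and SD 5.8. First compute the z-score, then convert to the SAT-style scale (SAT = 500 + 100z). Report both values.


z = (X - mean) / SD = (81 - 58.2) / 5.8
z = 22.8 / 5.8
z = 3.931
SAT-scale = SAT = 500 + 100z
Carry z at full precision (z = 22.8 / 5.8) into the conversion:
SAT-scale = 500 + 100 * (22.8 / 5.8) = 500 + 2280 / 5.8
SAT-scale = 500 + 393.1034
SAT-scale = 893.1034

893.1034


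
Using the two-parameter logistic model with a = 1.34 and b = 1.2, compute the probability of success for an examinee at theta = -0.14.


a*(theta - b) = 1.34 * (-0.14 - 1.2) = -1.7956
exp(--1.7956) = 6.0231
P = 1 / (1 + 6.0231)
P = 0.1424

0.1424


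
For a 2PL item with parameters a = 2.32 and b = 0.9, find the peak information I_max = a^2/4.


For 2PL, max info at theta = b = 0.9
I_max = a^2 / 4 = 2.32^2 / 4
= 5.3824 / 4
I_max = 1.3456

1.3456


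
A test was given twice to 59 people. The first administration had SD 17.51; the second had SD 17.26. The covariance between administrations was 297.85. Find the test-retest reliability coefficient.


r = cov(X,Y) / (SD_X * SD_Y)
r = 297.85 / (17.51 * 17.26)
r = 297.85 / 302.2226
r = 0.9855

0.9855


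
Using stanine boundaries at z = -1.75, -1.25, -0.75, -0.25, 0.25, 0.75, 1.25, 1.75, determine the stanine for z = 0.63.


Stanine boundaries: [-1.75, -1.25, -0.75, -0.25, 0.25, 0.75, 1.25, 1.75]
z = 0.63
Check each boundary:
  z >= -1.75 -> could be stanine 2
  z >= -1.25 -> could be stanine 3
  z >= -0.75 -> could be stanine 4
  z >= -0.25 -> could be stanine 5
  z >= 0.25 -> could be stanine 6
  z < 0.75
  z < 1.25
  z < 1.75
Highest qualifying boundary gives stanine = 6

6


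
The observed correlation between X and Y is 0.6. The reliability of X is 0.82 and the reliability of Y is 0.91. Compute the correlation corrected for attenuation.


r_corrected = rxy / sqrt(rxx * ryy)
= 0.6 / sqrt(0.82 * 0.91)
= 0.6 / sqrt(0.7462)
= 0.6 / 0.863829
r_corrected = 0.6946

0.6946


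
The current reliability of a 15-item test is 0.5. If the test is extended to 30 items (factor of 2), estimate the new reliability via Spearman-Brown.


r_new = (n * rxx) / (1 + (n-1) * rxx)
r_new = (2 * 0.5) / (1 + 1 * 0.5)
r_new = 1.0 / 1.5
r_new = 0.6667

0.6667


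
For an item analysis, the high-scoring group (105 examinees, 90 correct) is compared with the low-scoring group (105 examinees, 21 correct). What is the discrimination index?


p_upper = 90/105 = 0.8571
p_lower = 21/105 = 0.2
D = 0.8571 - 0.2 = 0.6571

0.6571


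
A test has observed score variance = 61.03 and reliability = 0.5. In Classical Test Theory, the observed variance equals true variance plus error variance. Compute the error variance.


var_true = rxx * var_obs = 0.5 * 61.03 = 30.515
var_error = var_obs - var_true
var_error = 61.03 - 30.515
var_error = 30.515

30.515


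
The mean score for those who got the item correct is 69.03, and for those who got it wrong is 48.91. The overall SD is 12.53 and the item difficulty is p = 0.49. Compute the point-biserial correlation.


q = 1 - p = 0.51
rpb = ((M1 - M0) / SD) * sqrt(p * q)
rpb = ((69.03 - 48.91) / 12.53) * sqrt(0.49 * 0.51)
rpb = 0.8027

0.8027


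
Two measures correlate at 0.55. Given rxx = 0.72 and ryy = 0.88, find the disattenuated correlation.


r_corrected = rxy / sqrt(rxx * ryy)
= 0.55 / sqrt(0.72 * 0.88)
= 0.55 / sqrt(0.6336)
= 0.55 / 0.79599
r_corrected = 0.691

0.691


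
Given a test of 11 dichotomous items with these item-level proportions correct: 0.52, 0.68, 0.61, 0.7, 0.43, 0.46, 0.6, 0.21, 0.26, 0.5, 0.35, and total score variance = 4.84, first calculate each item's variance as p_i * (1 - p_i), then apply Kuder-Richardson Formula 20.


For each item, compute p_i * q_i:
  Item 1: 0.52 * 0.48 = 0.2496
  Item 2: 0.68 * 0.32 = 0.2176
  Item 3: 0.61 * 0.39 = 0.2379
  Item 4: 0.7 * 0.3 = 0.21
  Item 5: 0.43 * 0.57 = 0.2451
  Item 6: 0.46 * 0.54 = 0.2484
  Item 7: 0.6 * 0.4 = 0.24
  Item 8: 0.21 * 0.79 = 0.1659
  Item 9: 0.26 * 0.74 = 0.1924
  Item 10: 0.5 * 0.5 = 0.25
  Item 11: 0.35 * 0.65 = 0.2275
Sum(p_i * q_i) = 0.2496 + 0.2176 + 0.2379 + 0.21 + 0.2451 + 0.2484 + 0.24 + 0.1659 + 0.1924 + 0.25 + 0.2275 = 2.4844
KR-20 = (k/(k-1)) * (1 - Sum(p_i*q_i) / Var_total)
= (11/10) * (1 - 2.4844/4.84)
= 1.1 * 0.4867
KR-20 = 0.5354

0.5354


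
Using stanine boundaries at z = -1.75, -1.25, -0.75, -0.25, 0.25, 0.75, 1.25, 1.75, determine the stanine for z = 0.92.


Stanine boundaries: [-1.75, -1.25, -0.75, -0.25, 0.25, 0.75, 1.25, 1.75]
z = 0.92
Check each boundary:
  z >= -1.75 -> could be stanine 2
  z >= -1.25 -> could be stanine 3
  z >= -0.75 -> could be stanine 4
  z >= -0.25 -> could be stanine 5
  z >= 0.25 -> could be stanine 6
  z >= 0.75 -> could be stanine 7
  z < 1.25
  z < 1.75
Highest qualifying boundary gives stanine = 7

7


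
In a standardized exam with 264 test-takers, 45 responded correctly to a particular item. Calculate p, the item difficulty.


Item difficulty p = number correct / total examinees
p = 45 / 264
p = 0.1705

0.1705


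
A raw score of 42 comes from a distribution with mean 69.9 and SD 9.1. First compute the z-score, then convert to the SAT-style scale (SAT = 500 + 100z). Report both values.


z = (X - mean) / SD = (42 - 69.9) / 9.1
z = -27.9 / 9.1
z = -3.0659
SAT-scale = SAT = 500 + 100z
Carry z at full precision (z = -27.9 / 9.1) into the conversion:
SAT-scale = 500 + 100 * (-27.9 / 9.1) = 500 + -2790 / 9.1
SAT-scale = 500 + -306.5934
SAT-scale = 193.4066

193.4066


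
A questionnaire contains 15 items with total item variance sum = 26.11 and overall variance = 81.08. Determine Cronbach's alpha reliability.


alpha = (k/(k-1)) * (1 - sum(si^2)/s_total^2)
= (15/14) * (1 - 26.11/81.08)
alpha = 0.7264

0.7264


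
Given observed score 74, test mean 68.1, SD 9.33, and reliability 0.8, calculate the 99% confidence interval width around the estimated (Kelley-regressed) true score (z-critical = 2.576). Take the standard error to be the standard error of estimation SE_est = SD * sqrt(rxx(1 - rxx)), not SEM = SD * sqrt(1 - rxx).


True score estimate = 0.8*74 + 0.2*68.1 = 72.82
SE_est = SD * sqrt(rxx * (1 - rxx)) = 9.33 * sqrt(0.8 * 0.2) = 9.33 * sqrt(0.16) = 3.732
CI = T_est +/- z * SE_est, so width = 2 * z * SE_est = 2 * 2.576 * 3.732
Width = 19.2273

19.2273


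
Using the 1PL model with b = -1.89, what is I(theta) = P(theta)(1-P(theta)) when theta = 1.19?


P = 1/(1+exp(-(1.19--1.89))) = 0.9561
I = P*(1-P) = 0.9561 * 0.0439
I = 0.042

0.042


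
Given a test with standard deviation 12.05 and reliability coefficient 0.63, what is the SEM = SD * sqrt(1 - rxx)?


SEM = SD * sqrt(1 - rxx)
SEM = 12.05 * sqrt(1 - 0.63)
SEM = 12.05 * sqrt(0.37) = 12.05 * 0.608276
SEM = 7.3297

7.3297


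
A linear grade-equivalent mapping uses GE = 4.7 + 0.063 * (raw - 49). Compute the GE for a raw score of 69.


raw - median = 69 - 49 = 20
slope * diff = 0.063 * 20 = 1.26
GE = 4.7 + 1.26
GE = 5.96

5.96


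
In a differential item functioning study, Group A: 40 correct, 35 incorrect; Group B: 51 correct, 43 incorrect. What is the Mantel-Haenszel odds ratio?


Odds_A = 40/35 = 1.1429
Odds_B = 51/43 = 1.186
OR = Odds_A / Odds_B = 1.1429 / 1.186
Exactly, OR = (40 * 43) / (35 * 51) = 1720 / 1785
OR = 0.9636

0.9636


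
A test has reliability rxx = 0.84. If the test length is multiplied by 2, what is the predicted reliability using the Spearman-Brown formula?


r_new = (n * rxx) / (1 + (n-1) * rxx)
r_new = (2 * 0.84) / (1 + 1 * 0.84)
r_new = 1.68 / 1.84
r_new = 0.913

0.913


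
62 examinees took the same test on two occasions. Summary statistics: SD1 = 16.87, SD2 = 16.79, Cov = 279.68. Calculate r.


r = cov(X,Y) / (SD_X * SD_Y)
r = 279.68 / (16.87 * 16.79)
r = 279.68 / 283.2473
r = 0.9874

0.9874


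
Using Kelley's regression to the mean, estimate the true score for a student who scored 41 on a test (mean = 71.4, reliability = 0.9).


T_est = rxx * X + (1 - rxx) * mean
T_est = 0.9 * 41 + 0.1 * 71.4
T_est = 36.9 + 7.14
T_est = 44.04

44.04


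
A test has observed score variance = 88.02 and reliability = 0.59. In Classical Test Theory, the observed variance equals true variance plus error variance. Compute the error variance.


var_true = rxx * var_obs = 0.59 * 88.02 = 51.9318
var_error = var_obs - var_true
var_error = 88.02 - 51.9318
var_error = 36.0882

36.0882


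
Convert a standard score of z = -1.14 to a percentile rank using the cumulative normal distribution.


CDF(z) = 0.5 * (1 + erf(z/sqrt(2)))
erf(-0.8061) = -0.7457
CDF = 0.1271
Percentile rank = 0.1271 * 100 = 12.71

12.71


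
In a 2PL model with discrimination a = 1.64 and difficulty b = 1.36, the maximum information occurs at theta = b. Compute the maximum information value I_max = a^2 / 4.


For 2PL, max info at theta = b = 1.36
I_max = a^2 / 4 = 1.64^2 / 4
= 2.6896 / 4
I_max = 0.6724

0.6724


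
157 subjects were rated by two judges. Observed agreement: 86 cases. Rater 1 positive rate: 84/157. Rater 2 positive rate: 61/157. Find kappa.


P_o = 86/157 = 0.547771
P_e = (84*61 + 73*96) / 24649 = 0.49219
kappa = (P_o - P_e) / (1 - P_e)
kappa = (0.547771 - 0.49219) / (1 - 0.49219)
kappa = 0.1095

0.1095


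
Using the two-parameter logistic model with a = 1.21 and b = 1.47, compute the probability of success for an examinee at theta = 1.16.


a*(theta - b) = 1.21 * (1.16 - 1.47) = -0.3751
exp(--0.3751) = 1.4551
P = 1 / (1 + 1.4551)
P = 0.4073

0.4073


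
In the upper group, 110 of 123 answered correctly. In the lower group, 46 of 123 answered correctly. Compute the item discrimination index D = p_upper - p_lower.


p_upper = 110/123 = 0.8943
p_lower = 46/123 = 0.374
D = 0.8943 - 0.374 = 0.5203

0.5203


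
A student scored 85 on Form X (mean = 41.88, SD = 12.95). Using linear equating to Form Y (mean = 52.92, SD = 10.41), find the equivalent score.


slope = SD_Y / SD_X = 10.41 / 12.95 ~ 0.8039
intercept = mean_Y - slope * mean_X = 52.92 - (10.41 / 12.95) * 41.88 ~ 19.2543
Y = slope * X + intercept. To avoid rounding drift from the rounded slope/intercept, evaluate the equivalent form Y = mean_Y + SD_Y * (X - mean_X) / SD_X at full precision:
Y = 52.92 + 10.41 * (85 - 41.88) / 12.95
Y = 52.92 + 10.41 * 43.12 / 12.95
Y = 52.92 + 448.8792 / 12.95
Y = 52.92 + 34.6625
Y = 87.5825

87.5825


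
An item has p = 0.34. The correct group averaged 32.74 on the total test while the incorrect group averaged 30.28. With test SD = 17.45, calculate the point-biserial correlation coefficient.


q = 1 - p = 0.66
rpb = ((M1 - M0) / SD) * sqrt(p * q)
rpb = ((32.74 - 30.28) / 17.45) * sqrt(0.34 * 0.66)
rpb = 0.0668

0.0668


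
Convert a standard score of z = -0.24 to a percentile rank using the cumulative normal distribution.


CDF(z) = 0.5 * (1 + erf(z/sqrt(2)))
erf(-0.1697) = -0.1897
CDF = 0.4052
Percentile rank = 0.4052 * 100 = 40.52

40.52


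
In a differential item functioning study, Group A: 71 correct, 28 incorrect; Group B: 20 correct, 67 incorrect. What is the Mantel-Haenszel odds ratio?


Odds_A = 71/28 = 2.5357
Odds_B = 20/67 = 0.2985
OR = Odds_A / Odds_B = 2.5357 / 0.2985
Exactly, OR = (71 * 67) / (28 * 20) = 4757 / 560
OR = 8.4946

8.4946


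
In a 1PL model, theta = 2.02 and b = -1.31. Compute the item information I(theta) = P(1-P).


P = 1/(1+exp(-(2.02--1.31))) = 0.9654
I = P*(1-P) = 0.9654 * 0.0346
I = 0.0334

0.0334


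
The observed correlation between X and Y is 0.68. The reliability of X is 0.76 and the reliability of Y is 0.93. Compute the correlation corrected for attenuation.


r_corrected = rxy / sqrt(rxx * ryy)
= 0.68 / sqrt(0.76 * 0.93)
= 0.68 / sqrt(0.7068)
= 0.68 / 0.840714
r_corrected = 0.8088

0.8088


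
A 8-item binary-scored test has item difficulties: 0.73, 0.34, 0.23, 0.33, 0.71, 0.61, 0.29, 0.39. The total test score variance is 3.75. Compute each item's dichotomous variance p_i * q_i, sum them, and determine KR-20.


For each item, compute p_i * q_i:
  Item 1: 0.73 * 0.27 = 0.1971
  Item 2: 0.34 * 0.66 = 0.2244
  Item 3: 0.23 * 0.77 = 0.1771
  Item 4: 0.33 * 0.67 = 0.2211
  Item 5: 0.71 * 0.29 = 0.2059
  Item 6: 0.61 * 0.39 = 0.2379
  Item 7: 0.29 * 0.71 = 0.2059
  Item 8: 0.39 * 0.61 = 0.2379
Sum(p_i * q_i) = 0.1971 + 0.2244 + 0.1771 + 0.2211 + 0.2059 + 0.2379 + 0.2059 + 0.2379 = 1.7073
KR-20 = (k/(k-1)) * (1 - Sum(p_i*q_i) / Var_total)
= (8/7) * (1 - 1.7073/3.75)
= 1.1429 * 0.5447
KR-20 = 0.6225

0.6225


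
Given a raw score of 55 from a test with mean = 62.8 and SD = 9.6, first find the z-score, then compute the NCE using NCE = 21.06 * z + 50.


z = (X - mean) / SD = (55 - 62.8) / 9.6
z = -7.8 / 9.6
z = -0.8125
NCE = NCE = 21.06z + 50
Carry z at full precision (z = -7.8 / 9.6) into the conversion:
NCE = 21.06 * (-7.8 / 9.6) + 50 = -164.268 / 9.6 + 50
NCE = -17.1112 + 50
NCE = 32.8888

32.8888


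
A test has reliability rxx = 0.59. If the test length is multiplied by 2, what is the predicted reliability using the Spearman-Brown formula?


r_new = (n * rxx) / (1 + (n-1) * rxx)
r_new = (2 * 0.59) / (1 + 1 * 0.59)
r_new = 1.18 / 1.59
r_new = 0.7421

0.7421


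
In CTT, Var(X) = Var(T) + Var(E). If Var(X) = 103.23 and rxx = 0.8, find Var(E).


var_true = rxx * var_obs = 0.8 * 103.23 = 82.584
var_error = var_obs - var_true
var_error = 103.23 - 82.584
var_error = 20.646

20.646


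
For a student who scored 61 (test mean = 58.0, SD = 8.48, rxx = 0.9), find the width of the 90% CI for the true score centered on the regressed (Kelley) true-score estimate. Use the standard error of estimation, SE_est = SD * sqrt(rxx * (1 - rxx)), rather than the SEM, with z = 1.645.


True score estimate = 0.9*61 + 0.1*58.0 = 60.7
SE_est = SD * sqrt(rxx * (1 - rxx)) = 8.48 * sqrt(0.9 * 0.1) = 8.48 * sqrt(0.09) = 2.544
CI = T_est +/- z * SE_est, so width = 2 * z * SE_est = 2 * 1.645 * 2.544
Width = 8.3698

8.3698


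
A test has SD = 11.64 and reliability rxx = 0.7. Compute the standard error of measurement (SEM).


SEM = SD * sqrt(1 - rxx)
SEM = 11.64 * sqrt(1 - 0.7)
SEM = 11.64 * sqrt(0.3) = 11.64 * 0.547723
SEM = 6.3755

6.3755


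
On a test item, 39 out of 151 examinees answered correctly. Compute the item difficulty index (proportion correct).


Item difficulty p = number correct / total examinees
p = 39 / 151
p = 0.2583

0.2583


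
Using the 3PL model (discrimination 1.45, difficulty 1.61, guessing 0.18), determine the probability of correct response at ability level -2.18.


logit = 1.45*(-2.18 - 1.61) = -5.4955
P* = 1/(1 + exp(--5.4955)) = 0.0041
P = 0.18 + (1 - 0.18) * 0.0041
P = 0.1834

0.1834


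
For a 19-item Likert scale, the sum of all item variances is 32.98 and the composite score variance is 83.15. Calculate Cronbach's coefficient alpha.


alpha = (k/(k-1)) * (1 - sum(si^2)/s_total^2)
= (19/18) * (1 - 32.98/83.15)
alpha = 0.6369

0.6369


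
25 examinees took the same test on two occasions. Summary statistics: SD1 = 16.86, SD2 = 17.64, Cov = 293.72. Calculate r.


r = cov(X,Y) / (SD_X * SD_Y)
r = 293.72 / (16.86 * 17.64)
r = 293.72 / 297.4104
r = 0.9876

0.9876


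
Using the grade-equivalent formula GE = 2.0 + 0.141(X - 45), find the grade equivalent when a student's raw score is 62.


raw - median = 62 - 45 = 17
slope * diff = 0.141 * 17 = 2.397
GE = 2.0 + 2.397
GE = 4.397

4.397


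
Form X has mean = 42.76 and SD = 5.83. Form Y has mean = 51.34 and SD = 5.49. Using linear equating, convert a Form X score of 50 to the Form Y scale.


slope = SD_Y / SD_X = 5.49 / 5.83 ~ 0.9417
intercept = mean_Y - slope * mean_X = 51.34 - (5.49 / 5.83) * 42.76 ~ 11.0737
Y = slope * X + intercept. To avoid rounding drift from the rounded slope/intercept, evaluate the equivalent form Y = mean_Y + SD_Y * (X - mean_X) / SD_X at full precision:
Y = 51.34 + 5.49 * (50 - 42.76) / 5.83
Y = 51.34 + 5.49 * 7.24 / 5.83
Y = 51.34 + 39.7476 / 5.83
Y = 51.34 + 6.8178
Y = 58.1578

58.1578


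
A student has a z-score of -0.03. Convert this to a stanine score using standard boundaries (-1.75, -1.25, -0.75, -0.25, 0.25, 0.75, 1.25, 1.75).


Stanine boundaries: [-1.75, -1.25, -0.75, -0.25, 0.25, 0.75, 1.25, 1.75]
z = -0.03
Check each boundary:
  z >= -1.75 -> could be stanine 2
  z >= -1.25 -> could be stanine 3
  z >= -0.75 -> could be stanine 4
  z >= -0.25 -> could be stanine 5
  z < 0.25
  z < 0.75
  z < 1.25
  z < 1.75
Highest qualifying boundary gives stanine = 5

5


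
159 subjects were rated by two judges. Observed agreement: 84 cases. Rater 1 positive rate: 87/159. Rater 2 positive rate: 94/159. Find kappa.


P_o = 84/159 = 0.528302
P_e = (87*94 + 72*65) / 25281 = 0.508603
kappa = (P_o - P_e) / (1 - P_e)
kappa = (0.528302 - 0.508603) / (1 - 0.508603)
kappa = 0.0401

0.0401


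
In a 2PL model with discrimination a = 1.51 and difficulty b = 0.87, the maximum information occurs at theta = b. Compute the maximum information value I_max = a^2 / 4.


For 2PL, max info at theta = b = 0.87
I_max = a^2 / 4 = 1.51^2 / 4
= 2.2801 / 4
I_max = 0.57

0.57


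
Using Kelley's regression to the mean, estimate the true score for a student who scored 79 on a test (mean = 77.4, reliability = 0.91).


T_est = rxx * X + (1 - rxx) * mean
T_est = 0.91 * 79 + 0.09 * 77.4
T_est = 71.89 + 6.966
T_est = 78.856

78.856


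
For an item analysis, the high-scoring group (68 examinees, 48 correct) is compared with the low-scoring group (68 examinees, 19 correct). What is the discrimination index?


p_upper = 48/68 = 0.7059
p_lower = 19/68 = 0.2794
D = 0.7059 - 0.2794 = 0.4265

0.4265


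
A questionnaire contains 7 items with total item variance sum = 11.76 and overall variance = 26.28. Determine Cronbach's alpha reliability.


alpha = (k/(k-1)) * (1 - sum(si^2)/s_total^2)
= (7/6) * (1 - 11.76/26.28)
alpha = 0.6446

0.6446


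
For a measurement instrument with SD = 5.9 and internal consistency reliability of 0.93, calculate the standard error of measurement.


SEM = SD * sqrt(1 - rxx)
SEM = 5.9 * sqrt(1 - 0.93)
SEM = 5.9 * sqrt(0.07) = 5.9 * 0.264575
SEM = 1.561

1.561


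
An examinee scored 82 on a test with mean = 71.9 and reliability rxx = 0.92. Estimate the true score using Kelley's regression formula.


T_est = rxx * X + (1 - rxx) * mean
T_est = 0.92 * 82 + 0.08 * 71.9
T_est = 75.44 + 5.752
T_est = 81.192

81.192


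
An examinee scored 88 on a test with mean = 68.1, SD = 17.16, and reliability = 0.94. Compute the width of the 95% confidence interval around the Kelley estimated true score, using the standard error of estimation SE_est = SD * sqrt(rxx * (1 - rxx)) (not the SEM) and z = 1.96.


True score estimate = 0.94*88 + 0.06*68.1 = 86.806
SE_est = SD * sqrt(rxx * (1 - rxx)) = 17.16 * sqrt(0.94 * 0.06) = 17.16 * sqrt(0.0564) = 4.075274
CI = T_est +/- z * SE_est, so width = 2 * z * SE_est = 2 * 1.96 * 4.075274
Width = 15.9751

15.9751


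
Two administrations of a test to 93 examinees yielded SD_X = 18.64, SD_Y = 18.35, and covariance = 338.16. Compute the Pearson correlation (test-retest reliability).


r = cov(X,Y) / (SD_X * SD_Y)
r = 338.16 / (18.64 * 18.35)
r = 338.16 / 342.044
r = 0.9886

0.9886


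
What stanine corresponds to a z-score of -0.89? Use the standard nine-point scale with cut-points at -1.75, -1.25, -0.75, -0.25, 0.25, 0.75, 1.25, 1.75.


Stanine boundaries: [-1.75, -1.25, -0.75, -0.25, 0.25, 0.75, 1.25, 1.75]
z = -0.89
Check each boundary:
  z >= -1.75 -> could be stanine 2
  z >= -1.25 -> could be stanine 3
  z < -0.75
  z < -0.25
  z < 0.25
  z < 0.75
  z < 1.25
  z < 1.75
Highest qualifying boundary gives stanine = 3

3


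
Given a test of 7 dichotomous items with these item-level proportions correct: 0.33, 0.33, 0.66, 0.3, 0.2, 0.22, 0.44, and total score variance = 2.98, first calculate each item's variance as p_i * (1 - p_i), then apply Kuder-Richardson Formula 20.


For each item, compute p_i * q_i:
  Item 1: 0.33 * 0.67 = 0.2211
  Item 2: 0.33 * 0.67 = 0.2211
  Item 3: 0.66 * 0.34 = 0.2244
  Item 4: 0.3 * 0.7 = 0.21
  Item 5: 0.2 * 0.8 = 0.16
  Item 6: 0.22 * 0.78 = 0.1716
  Item 7: 0.44 * 0.56 = 0.2464
Sum(p_i * q_i) = 0.2211 + 0.2211 + 0.2244 + 0.21 + 0.16 + 0.1716 + 0.2464 = 1.4546
KR-20 = (k/(k-1)) * (1 - Sum(p_i*q_i) / Var_total)
= (7/6) * (1 - 1.4546/2.98)
= 1.1667 * 0.5119
KR-20 = 0.5972

0.5972


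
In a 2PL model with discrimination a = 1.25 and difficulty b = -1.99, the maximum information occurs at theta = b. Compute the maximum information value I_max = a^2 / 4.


For 2PL, max info at theta = b = -1.99
I_max = a^2 / 4 = 1.25^2 / 4
= 1.5625 / 4
I_max = 0.3906

0.3906


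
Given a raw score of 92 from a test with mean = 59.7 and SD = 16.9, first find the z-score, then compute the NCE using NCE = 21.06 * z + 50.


z = (X - mean) / SD = (92 - 59.7) / 16.9
z = 32.3 / 16.9
z = 1.9112
NCE = NCE = 21.06z + 50
Carry z at full precision (z = 32.3 / 16.9) into the conversion:
NCE = 21.06 * (32.3 / 16.9) + 50 = 680.238 / 16.9 + 50
NCE = 40.2508 + 50
NCE = 90.2508

90.2508


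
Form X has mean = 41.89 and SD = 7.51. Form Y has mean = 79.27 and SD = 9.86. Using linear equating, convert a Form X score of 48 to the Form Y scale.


slope = SD_Y / SD_X = 9.86 / 7.51 ~ 1.3129
intercept = mean_Y - slope * mean_X = 79.27 - (9.86 / 7.51) * 41.89 ~ 24.2719
Y = slope * X + intercept. To avoid rounding drift from the rounded slope/intercept, evaluate the equivalent form Y = mean_Y + SD_Y * (X - mean_X) / SD_X at full precision:
Y = 79.27 + 9.86 * (48 - 41.89) / 7.51
Y = 79.27 + 9.86 * 6.11 / 7.51
Y = 79.27 + 60.2446 / 7.51
Y = 79.27 + 8.0219
Y = 87.2919

87.2919


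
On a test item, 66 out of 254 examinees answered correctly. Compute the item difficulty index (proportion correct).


Item difficulty p = number correct / total examinees
p = 66 / 254
p = 0.2598

0.2598


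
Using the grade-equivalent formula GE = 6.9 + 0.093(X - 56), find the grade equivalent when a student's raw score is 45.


raw - median = 45 - 56 = -11
slope * diff = 0.093 * -11 = -1.023
GE = 6.9 + -1.023
GE = 5.877

5.877


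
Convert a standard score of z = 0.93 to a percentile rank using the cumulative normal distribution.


CDF(z) = 0.5 * (1 + erf(z/sqrt(2)))
erf(0.6576) = 0.6476
CDF = 0.8238
Percentile rank = 0.8238 * 100 = 82.38

82.38


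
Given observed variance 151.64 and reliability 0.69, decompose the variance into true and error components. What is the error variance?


var_true = rxx * var_obs = 0.69 * 151.64 = 104.6316
var_error = var_obs - var_true
var_error = 151.64 - 104.6316
var_error = 47.0084

47.0084


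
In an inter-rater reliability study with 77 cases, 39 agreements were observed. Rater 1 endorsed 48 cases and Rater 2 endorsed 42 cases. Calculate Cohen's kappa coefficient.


P_o = 39/77 = 0.506494
P_e = (48*42 + 29*35) / 5929 = 0.511216
kappa = (P_o - P_e) / (1 - P_e)
kappa = (0.506494 - 0.511216) / (1 - 0.511216)
kappa = -0.0097

-0.0097


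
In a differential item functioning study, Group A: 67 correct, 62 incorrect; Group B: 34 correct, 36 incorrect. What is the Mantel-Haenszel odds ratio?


Odds_A = 67/62 = 1.0806
Odds_B = 34/36 = 0.9444
OR = Odds_A / Odds_B = 1.0806 / 0.9444
Exactly, OR = (67 * 36) / (62 * 34) = 2412 / 2108
OR = 1.1442

1.1442


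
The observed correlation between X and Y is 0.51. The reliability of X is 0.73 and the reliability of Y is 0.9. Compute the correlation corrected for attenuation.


r_corrected = rxy / sqrt(rxx * ryy)
= 0.51 / sqrt(0.73 * 0.9)
= 0.51 / sqrt(0.657)
= 0.51 / 0.810555
r_corrected = 0.6292

0.6292


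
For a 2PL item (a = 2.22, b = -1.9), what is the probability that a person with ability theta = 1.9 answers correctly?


a*(theta - b) = 2.22 * (1.9 - -1.9) = 8.436
exp(-8.436) = 0.0002
P = 1 / (1 + 0.0002)
P = 0.9998

0.9998


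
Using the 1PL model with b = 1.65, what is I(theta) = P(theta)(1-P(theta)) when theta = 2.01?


P = 1/(1+exp(-(2.01-1.65))) = 0.589
I = P*(1-P) = 0.589 * 0.411
I = 0.2421

0.2421


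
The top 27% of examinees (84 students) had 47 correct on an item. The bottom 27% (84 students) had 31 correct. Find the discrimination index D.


p_upper = 47/84 = 0.5595
p_lower = 31/84 = 0.369
D = 0.5595 - 0.369 = 0.1905

0.1905


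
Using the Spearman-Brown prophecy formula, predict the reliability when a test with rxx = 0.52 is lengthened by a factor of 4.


r_new = (n * rxx) / (1 + (n-1) * rxx)
r_new = (4 * 0.52) / (1 + 3 * 0.52)
r_new = 2.08 / 2.56
r_new = 0.8125

0.8125


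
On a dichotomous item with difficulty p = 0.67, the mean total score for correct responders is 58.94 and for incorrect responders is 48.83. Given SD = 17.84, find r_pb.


q = 1 - p = 0.33
rpb = ((M1 - M0) / SD) * sqrt(p * q)
rpb = ((58.94 - 48.83) / 17.84) * sqrt(0.67 * 0.33)
rpb = 0.2665

0.2665


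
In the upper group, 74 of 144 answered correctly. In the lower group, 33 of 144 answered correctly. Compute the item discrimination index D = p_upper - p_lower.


p_upper = 74/144 = 0.5139
p_lower = 33/144 = 0.2292
D = 0.5139 - 0.2292 = 0.2847

0.2847


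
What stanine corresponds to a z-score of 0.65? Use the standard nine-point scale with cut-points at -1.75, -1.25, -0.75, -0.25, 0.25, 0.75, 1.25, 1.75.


Stanine boundaries: [-1.75, -1.25, -0.75, -0.25, 0.25, 0.75, 1.25, 1.75]
z = 0.65
Check each boundary:
  z >= -1.75 -> could be stanine 2
  z >= -1.25 -> could be stanine 3
  z >= -0.75 -> could be stanine 4
  z >= -0.25 -> could be stanine 5
  z >= 0.25 -> could be stanine 6
  z < 0.75
  z < 1.25
  z < 1.75
Highest qualifying boundary gives stanine = 6

6


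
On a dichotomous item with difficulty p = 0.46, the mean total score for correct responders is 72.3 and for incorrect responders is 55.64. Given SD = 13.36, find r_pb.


q = 1 - p = 0.54
rpb = ((M1 - M0) / SD) * sqrt(p * q)
rpb = ((72.3 - 55.64) / 13.36) * sqrt(0.46 * 0.54)
rpb = 0.6215

0.6215


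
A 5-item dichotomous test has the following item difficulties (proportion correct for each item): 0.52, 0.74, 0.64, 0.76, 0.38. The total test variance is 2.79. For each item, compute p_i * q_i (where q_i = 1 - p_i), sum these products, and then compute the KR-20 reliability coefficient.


For each item, compute p_i * q_i:
  Item 1: 0.52 * 0.48 = 0.2496
  Item 2: 0.74 * 0.26 = 0.1924
  Item 3: 0.64 * 0.36 = 0.2304
  Item 4: 0.76 * 0.24 = 0.1824
  Item 5: 0.38 * 0.62 = 0.2356
Sum(p_i * q_i) = 0.2496 + 0.1924 + 0.2304 + 0.1824 + 0.2356 = 1.0904
KR-20 = (k/(k-1)) * (1 - Sum(p_i*q_i) / Var_total)
= (5/4) * (1 - 1.0904/2.79)
= 1.25 * 0.6092
KR-20 = 0.7615

0.7615


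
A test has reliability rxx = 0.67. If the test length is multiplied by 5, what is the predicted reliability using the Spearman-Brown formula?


r_new = (n * rxx) / (1 + (n-1) * rxx)
r_new = (5 * 0.67) / (1 + 4 * 0.67)
r_new = 3.35 / 3.68
r_new = 0.9103

0.9103


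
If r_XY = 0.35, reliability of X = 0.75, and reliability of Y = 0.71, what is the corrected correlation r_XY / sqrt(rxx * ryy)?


r_corrected = rxy / sqrt(rxx * ryy)
= 0.35 / sqrt(0.75 * 0.71)
= 0.35 / sqrt(0.5325)
= 0.35 / 0.729726
r_corrected = 0.4796

0.4796


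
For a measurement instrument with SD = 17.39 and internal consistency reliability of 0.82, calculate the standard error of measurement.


SEM = SD * sqrt(1 - rxx)
SEM = 17.39 * sqrt(1 - 0.82)
SEM = 17.39 * sqrt(0.18) = 17.39 * 0.424264
SEM = 7.378

7.378


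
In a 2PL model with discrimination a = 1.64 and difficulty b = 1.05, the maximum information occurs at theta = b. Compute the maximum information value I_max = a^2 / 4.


For 2PL, max info at theta = b = 1.05
I_max = a^2 / 4 = 1.64^2 / 4
= 2.6896 / 4
I_max = 0.6724

0.6724


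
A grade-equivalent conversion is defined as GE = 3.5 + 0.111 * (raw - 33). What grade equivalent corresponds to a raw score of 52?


raw - median = 52 - 33 = 19
slope * diff = 0.111 * 19 = 2.109
GE = 3.5 + 2.109
GE = 5.609

5.609


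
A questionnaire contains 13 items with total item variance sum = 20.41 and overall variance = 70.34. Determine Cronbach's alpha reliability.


alpha = (k/(k-1)) * (1 - sum(si^2)/s_total^2)
= (13/12) * (1 - 20.41/70.34)
alpha = 0.769

0.769


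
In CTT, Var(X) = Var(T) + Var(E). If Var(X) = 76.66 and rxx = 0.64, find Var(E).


var_true = rxx * var_obs = 0.64 * 76.66 = 49.0624
var_error = var_obs - var_true
var_error = 76.66 - 49.0624
var_error = 27.5976

27.5976


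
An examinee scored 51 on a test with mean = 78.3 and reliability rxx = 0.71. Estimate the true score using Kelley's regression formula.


T_est = rxx * X + (1 - rxx) * mean
T_est = 0.71 * 51 + 0.29 * 78.3
T_est = 36.21 + 22.707
T_est = 58.917

58.917


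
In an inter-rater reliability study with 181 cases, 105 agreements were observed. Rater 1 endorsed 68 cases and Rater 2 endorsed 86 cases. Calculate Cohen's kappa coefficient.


P_o = 105/181 = 0.58011
P_e = (68*86 + 113*95) / 32761 = 0.506181
kappa = (P_o - P_e) / (1 - P_e)
kappa = (0.58011 - 0.506181) / (1 - 0.506181)
kappa = 0.1497

0.1497


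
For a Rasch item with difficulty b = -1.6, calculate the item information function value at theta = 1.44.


P = 1/(1+exp(-(1.44--1.6))) = 0.9543
I = P*(1-P) = 0.9543 * 0.0457
I = 0.0436

0.0436


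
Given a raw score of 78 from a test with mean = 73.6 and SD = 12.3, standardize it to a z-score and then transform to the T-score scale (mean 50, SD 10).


z = (X - mean) / SD = (78 - 73.6) / 12.3
z = 4.4 / 12.3
z = 0.3577
T-score = T = 50 + 10z
Carry z at full precision (z = 4.4 / 12.3) into the conversion:
T-score = 50 + 10 * (4.4 / 12.3) = 50 + 44 / 12.3
T-score = 50 + 3.5772
T-score = 53.5772

53.5772


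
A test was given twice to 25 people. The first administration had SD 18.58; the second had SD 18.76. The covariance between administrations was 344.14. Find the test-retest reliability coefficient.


r = cov(X,Y) / (SD_X * SD_Y)
r = 344.14 / (18.58 * 18.76)
r = 344.14 / 348.5608
r = 0.9873

0.9873


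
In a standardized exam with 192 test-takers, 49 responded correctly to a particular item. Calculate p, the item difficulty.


Item difficulty p = number correct / total examinees
p = 49 / 192
p = 0.2552

0.2552


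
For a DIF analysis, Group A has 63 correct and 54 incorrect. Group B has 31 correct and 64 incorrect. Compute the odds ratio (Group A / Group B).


Odds_A = 63/54 = 1.1667
Odds_B = 31/64 = 0.4844
OR = Odds_A / Odds_B = 1.1667 / 0.4844
Exactly, OR = (63 * 64) / (54 * 31) = 4032 / 1674
OR = 2.4086

2.4086


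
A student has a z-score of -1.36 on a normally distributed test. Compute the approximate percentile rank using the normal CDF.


CDF(z) = 0.5 * (1 + erf(z/sqrt(2)))
erf(-0.9617) = -0.8262
CDF = 0.0869
Percentile rank = 0.0869 * 100 = 8.69

8.69


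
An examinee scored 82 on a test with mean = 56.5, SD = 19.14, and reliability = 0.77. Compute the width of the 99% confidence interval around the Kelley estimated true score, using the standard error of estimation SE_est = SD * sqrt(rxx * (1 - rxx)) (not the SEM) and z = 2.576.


True score estimate = 0.77*82 + 0.23*56.5 = 76.135
SE_est = SD * sqrt(rxx * (1 - rxx)) = 19.14 * sqrt(0.77 * 0.23) = 19.14 * sqrt(0.1771) = 8.054734
CI = T_est +/- z * SE_est, so width = 2 * z * SE_est = 2 * 2.576 * 8.054734
Width = 41.498

41.498
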